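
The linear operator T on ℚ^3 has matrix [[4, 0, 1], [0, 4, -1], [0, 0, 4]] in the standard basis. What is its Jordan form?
J = [[4, 1, 0], [0, 4, 0], [0, 0, 4]]

The characteristic polynomial is det(xI - A) = (x - 4)^3, so the eigenvalues are 4 (algebraic multiplicity 3).

For λ = 4: rank(A - 4I) = 1, rank((A - 4I)^2) = 0. The eigenspace has dimension 3 - 1 = 2, so there are 2 Jordan blocks; the rank sequence gives block sizes [2, 1].

Assembling the blocks gives the Jordan form J above.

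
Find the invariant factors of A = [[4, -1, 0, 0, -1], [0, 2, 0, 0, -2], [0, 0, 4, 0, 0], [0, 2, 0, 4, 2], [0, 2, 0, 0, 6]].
x - 4, x - 4, x - 4, (x - 4)^2

The Jordan structure of A has elementary divisors (x - 4)^2, (x - 4), (x - 4), (x - 4). Arranging the block sizes at each eigenvalue in decreasing order and taking row products gives the invariant factors.

Invariant factors (smallest first, each dividing the next): x - 4, x - 4, x - 4, (x - 4)^2.

Check: the last factor (x - 4)^2 is the minimal polynomial, and the product (x - 4)^5 is the characteristic polynomial.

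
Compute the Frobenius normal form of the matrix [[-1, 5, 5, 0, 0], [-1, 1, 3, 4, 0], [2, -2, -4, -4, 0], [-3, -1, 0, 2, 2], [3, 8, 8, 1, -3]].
The invariant factors of A (the non-unit diagonal entries of the Smith normal form of xI - A over ℚ[x]) are x^2 + 2x - 4, (x + 1)(x^2 + 2x - 4), each dividing the next. The characteristic polynomial is their product, (x + 1)(x^2 + 2x - 4)^2.

The rational canonical form is the block-diagonal matrix of companion matrices C(f_i):
R = [[0, 4, 0, 0, 0], [1, -2, 0, 0, 0], [0, 0, 0, 0, 4], [0, 0, 1, 0, 2], [0, 0, 0, 1, -3]].

Note the characteristic polynomial does not split into linear factors over ℚ, so A has no Jordan form over ℚ; the rational canonical form exists over any field.

R = [[0, 4, 0, 0, 0], [1, -2, 0, 0, 0], [0, 0, 0, 0, 4], [0, 0, 1, 0, 2], [0, 0, 0, 1, -3]]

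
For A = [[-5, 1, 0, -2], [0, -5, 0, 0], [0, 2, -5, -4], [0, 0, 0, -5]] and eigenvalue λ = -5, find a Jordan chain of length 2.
We seek v_1 ∈ ker((A + 5I)^2) \ ker(A + 5I), then set v_{i+1} = (A + 5I) v_i.

One such chain is v_1 = [[7, -7, 28, -4]]^T, v_2 = [[1, 0, 2, 0]]^T. Check: (A + 5I) v_2 = [[0, 0, 0, 0]]^T = 0.

v_1 = [[7, -7, 28, -4]]^T, v_2 = [[1, 0, 2, 0]]^T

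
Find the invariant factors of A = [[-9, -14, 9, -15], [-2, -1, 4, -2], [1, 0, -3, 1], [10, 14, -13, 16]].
The Jordan structure of A has elementary divisors (x + 1)^2, (x + 1), (x - 6). Arranging the block sizes at each eigenvalue in decreasing order and taking row products gives the invariant factors.

Invariant factors (smallest first, each dividing the next): x + 1, (x - 6)(x + 1)^2.

Check: the last factor (x - 6)(x + 1)^2 is the minimal polynomial, and the product (x - 6)(x + 1)^3 is the characteristic polynomial.

x + 1, (x - 6)(x + 1)^2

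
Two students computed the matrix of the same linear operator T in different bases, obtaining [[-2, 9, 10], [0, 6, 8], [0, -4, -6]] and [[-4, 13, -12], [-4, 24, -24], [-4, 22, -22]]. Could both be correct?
Two matrices over a field are similar if and only if they have the same invariant factors.

Both A and B have characteristic polynomial (x - 2)(x + 2)^2 and minimal polynomial (x - 2)(x + 2)^2. Computing further, both have invariant factors (x - 2)(x + 2)^2. Hence A and B are similar.

Yes.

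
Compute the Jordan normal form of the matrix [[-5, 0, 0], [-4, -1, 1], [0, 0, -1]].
J = [[-5, 0, 0], [0, -1, 1], [0, 0, -1]]

The characteristic polynomial is det(xI - A) = (x + 1)^2(x + 5), so the eigenvalues are -5 (algebraic multiplicity 1), -1 (algebraic multiplicity 2).

For λ = -5: algebraic multiplicity 1 gives one 1×1 block.

For λ = -1: rank(A + I) = 2, rank((A + I)^2) = 1. The eigenspace has dimension 3 - 2 = 1, so there is 1 Jordan block; the rank sequence gives block sizes [2].

Assembling the blocks gives the Jordan form J above.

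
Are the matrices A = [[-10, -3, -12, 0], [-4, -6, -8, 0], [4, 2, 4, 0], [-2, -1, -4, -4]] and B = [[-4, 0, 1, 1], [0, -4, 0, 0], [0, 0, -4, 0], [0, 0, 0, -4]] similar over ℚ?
Yes.

Two matrices over a field are similar if and only if they have the same invariant factors.

Both A and B have characteristic polynomial (x + 4)^4 and minimal polynomial (x + 4)^2. Computing further, both have invariant factors x + 4, x + 4, (x + 4)^2. Hence A and B are similar.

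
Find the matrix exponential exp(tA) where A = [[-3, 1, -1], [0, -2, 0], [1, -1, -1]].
A has Jordan form J = [[-2, 1, 0], [0, -2, 0], [0, 0, -2]] with A = PJP^{-1}, so e^{tA} = P e^{tJ} P^{-1}.

For a Jordan block J_k(λ), e^{tJ_k(λ)} = e^{λt} · (I + tN + t^2 N^2/2! + ... + t^{k-1} N^{k-1}/(k-1)!) where N is the nilpotent superdiagonal part.

Assembling the blocks and conjugating back gives the entries of e^{tA} as shown above.

e^{tA} = [[(1 - t)*e^{-2*t}, t*e^{-2*t}, -t*e^{-2*t}], [0, e^{-2*t}, 0], [t*e^{-2*t}, -t*e^{-2*t}, (t + 1)*e^{-2*t}]]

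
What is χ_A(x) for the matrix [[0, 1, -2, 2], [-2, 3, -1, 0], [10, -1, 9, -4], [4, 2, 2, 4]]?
xI - A = [[x, -1, 2, -2], [2, x - 3, 1, 0], [-10, 1, x - 9, 4], [-4, -2, -2, x - 4]].

Expanding det(xI - A) along the first row:
det(xI - A) = + (x)·det([[x - 3, 1, 0], [1, x - 9, 4], [-2, -2, x - 4]]) - (-1)·det([[2, 1, 0], [-10, x - 9, 4], [-4, -2, x - 4]]) + (2)·det([[2, x - 3, 0], [-10, 1, 4], [-4, -2, x - 4]]) - (-2)·det([[2, x - 3, 1], [-10, 1, x - 9], [-4, -2, -2]]).

Evaluating gives χ_A(x) = x^4 - 16x^3 + 96x^2 - 256x + 256 = (x - 4)^4.

χ_A(x) = (x - 4)^4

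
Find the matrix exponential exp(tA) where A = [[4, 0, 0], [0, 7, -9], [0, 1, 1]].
A has Jordan form J = [[4, 1, 0], [0, 4, 0], [0, 0, 4]] with A = PJP^{-1}, so e^{tA} = P e^{tJ} P^{-1}.

For a Jordan block J_k(λ), e^{tJ_k(λ)} = e^{λt} · (I + tN + t^2 N^2/2! + ... + t^{k-1} N^{k-1}/(k-1)!) where N is the nilpotent superdiagonal part.

Assembling the blocks and conjugating back gives the entries of e^{tA} as shown above.

e^{tA} = [[e^{4*t}, 0, 0], [0, (3*t + 1)*e^{4*t}, -9*t*e^{4*t}], [0, t*e^{4*t}, (1 - 3*t)*e^{4*t}]]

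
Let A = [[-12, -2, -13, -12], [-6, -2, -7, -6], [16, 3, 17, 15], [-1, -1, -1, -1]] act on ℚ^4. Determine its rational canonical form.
R = [[0, 0, 0, -6], [1, 0, 0, -3], [0, 1, 0, 3], [0, 0, 1, 2]]

The invariant factors of A (the non-unit diagonal entries of the Smith normal form of xI - A over ℚ[x]) are (x - 2)(x^3 - 3x - 3), each dividing the next. The characteristic polynomial is their product, (x - 2)(x^3 - 3x - 3).

The rational canonical form is the block-diagonal matrix of companion matrices C(f_i):
R = [[0, 0, 0, -6], [1, 0, 0, -3], [0, 1, 0, 3], [0, 0, 1, 2]].

Note the characteristic polynomial does not split into linear factors over ℚ, so A has no Jordan form over ℚ; the rational canonical form exists over any field.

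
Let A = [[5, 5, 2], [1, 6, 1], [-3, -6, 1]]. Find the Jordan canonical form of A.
The characteristic polynomial is det(xI - A) = (x - 4)^3, so the eigenvalues are 4 (algebraic multiplicity 3).

For λ = 4: rank(A - 4I) = 2, rank((A - 4I)^2) = 1, rank((A - 4I)^3) = 0. The eigenspace has dimension 3 - 2 = 1, so there is 1 Jordan block; the rank sequence gives block sizes [3].

Assembling the blocks gives the Jordan form J above.

J = [[4, 1, 0], [0, 4, 1], [0, 0, 4]]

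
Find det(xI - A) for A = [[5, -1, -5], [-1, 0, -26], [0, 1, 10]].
xI - A = [[x - 5, 1, 5], [1, x, 26], [0, -1, x - 10]].

Expanding det(xI - A) along the first row:
det(xI - A) = + (x - 5)·det([[x, 26], [-1, x - 10]]) - (1)·det([[1, 26], [0, x - 10]]) + (5)·det([[1, x], [0, -1]]).

Evaluating gives χ_A(x) = x^3 - 15x^2 + 75x - 125 = (x - 5)^3.

χ_A(x) = (x - 5)^3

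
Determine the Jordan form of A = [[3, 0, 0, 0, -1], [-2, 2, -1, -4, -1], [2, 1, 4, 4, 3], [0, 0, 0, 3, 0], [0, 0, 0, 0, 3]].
J = [[3, 1, 0, 0, 0], [0, 3, 0, 0, 0], [0, 0, 3, 1, 0], [0, 0, 0, 3, 0], [0, 0, 0, 0, 3]]

The characteristic polynomial is det(xI - A) = (x - 3)^5, so the eigenvalues are 3 (algebraic multiplicity 5).

For λ = 3: rank(A - 3I) = 2, rank((A - 3I)^2) = 0. The eigenspace has dimension 5 - 2 = 3, so there are 3 Jordan blocks; the rank sequence gives block sizes [2, 2, 1].

Assembling the blocks gives the Jordan form J above.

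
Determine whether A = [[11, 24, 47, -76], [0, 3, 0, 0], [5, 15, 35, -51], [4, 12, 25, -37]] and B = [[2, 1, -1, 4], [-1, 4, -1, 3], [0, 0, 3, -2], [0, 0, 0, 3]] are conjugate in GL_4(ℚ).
Two matrices over a field are similar if and only if they have the same invariant factors.

Both A and B have characteristic polynomial (x - 3)^4 and minimal polynomial (x - 3)^3. Computing further, both have invariant factors x - 3, (x - 3)^3. Hence A and B are similar.

Yes.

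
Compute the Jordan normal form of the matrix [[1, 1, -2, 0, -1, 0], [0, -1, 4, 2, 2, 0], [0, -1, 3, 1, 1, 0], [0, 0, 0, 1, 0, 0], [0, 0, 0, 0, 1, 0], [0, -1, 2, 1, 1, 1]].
J = [[1, 1, 0, 0, 0, 0], [0, 1, 0, 0, 0, 0], [0, 0, 1, 1, 0, 0], [0, 0, 0, 1, 0, 0], [0, 0, 0, 0, 1, 0], [0, 0, 0, 0, 0, 1]]

The characteristic polynomial is det(xI - A) = (x - 1)^6, so the eigenvalues are 1 (algebraic multiplicity 6).

For λ = 1: rank(A - I) = 2, rank((A - I)^2) = 0. The eigenspace has dimension 6 - 2 = 4, so there are 4 Jordan blocks; the rank sequence gives block sizes [2, 2, 1, 1].

Assembling the blocks gives the Jordan form J above.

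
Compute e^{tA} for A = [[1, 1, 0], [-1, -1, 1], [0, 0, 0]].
A has Jordan form J = [[0, 1, 0], [0, 0, 1], [0, 0, 0]] with A = PJP^{-1}, so e^{tA} = P e^{tJ} P^{-1}.

For a Jordan block J_k(λ), e^{tJ_k(λ)} = e^{λt} · (I + tN + t^2 N^2/2! + ... + t^{k-1} N^{k-1}/(k-1)!) where N is the nilpotent superdiagonal part.

Assembling the blocks and conjugating back gives the entries of e^{tA} as shown above.

e^{tA} = [[t + 1, t, t^2/2], [-t, 1 - t, t*(2 - t)/2], [0, 0, 1]]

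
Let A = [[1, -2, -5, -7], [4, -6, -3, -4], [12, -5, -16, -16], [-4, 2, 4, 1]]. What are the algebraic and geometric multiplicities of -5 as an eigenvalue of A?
The characteristic polynomial is (x + 5)^4, so the factor x + 5 appears with exponent 4: the algebraic multiplicity is 4.

rank(A + 5I) = 2, so the eigenspace has dimension 4 - 2 = 2: the geometric multiplicity is 2.

Since 2 < 4, A is not diagonalizable.

algebraic multiplicity 4, geometric multiplicity 2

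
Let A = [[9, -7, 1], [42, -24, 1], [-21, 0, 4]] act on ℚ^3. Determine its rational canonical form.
The invariant factors of A (the non-unit diagonal entries of the Smith normal form of xI - A over ℚ[x]) are (x + 3)^2(x + 5), each dividing the next. The characteristic polynomial is their product, (x + 3)^2(x + 5).

The rational canonical form is the block-diagonal matrix of companion matrices C(f_i):
R = [[0, 0, -45], [1, 0, -39], [0, 1, -11]].

R = [[0, 0, -45], [1, 0, -39], [0, 1, -11]]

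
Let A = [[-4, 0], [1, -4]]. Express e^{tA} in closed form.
A has Jordan form J = [[-4, 1], [0, -4]] with A = PJP^{-1}, so e^{tA} = P e^{tJ} P^{-1}.

For a Jordan block J_k(λ), e^{tJ_k(λ)} = e^{λt} · (I + tN + t^2 N^2/2! + ... + t^{k-1} N^{k-1}/(k-1)!) where N is the nilpotent superdiagonal part.

Assembling the blocks and conjugating back gives the entries of e^{tA} as shown above.

e^{tA} = [[e^{-4*t}, 0], [t*e^{-4*t}, e^{-4*t}]]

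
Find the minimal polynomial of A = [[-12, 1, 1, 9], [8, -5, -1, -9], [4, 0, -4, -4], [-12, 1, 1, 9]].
m_A(x) = x(x + 4)^2

The characteristic polynomial factors as x(x + 4)^3. The minimal polynomial is ∏(x - λ)^{k_λ} where k_λ is the size of the largest Jordan block at λ.

For λ = -4: rank(A + 4I) = 2, and the largest Jordan block has size 2 (the smallest k with rank((A + 4I)^k) = rank((A + 4I)^(k+1))).
For λ = 0: rank(A) = 3, and the largest Jordan block has size 1 (the smallest k with rank(A^k) = rank(A^(k+1))).

So m_A(x) = x(x + 4)^2.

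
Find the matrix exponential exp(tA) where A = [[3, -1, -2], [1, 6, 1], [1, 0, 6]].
e^{tA} = [[(t^2 - 4*t + 2)*e^{5*t}/2, t*(t - 2)*e^{5*t}/2, t*(t - 4)*e^{5*t}/2], [t*e^{5*t}, (t + 1)*e^{5*t}, t*e^{5*t}], [t*(2 - t)*e^{5*t}/2, -t^2*e^{5*t}/2, (-t^2/2 + t + 1)*e^{5*t}]]

A has Jordan form J = [[5, 1, 0], [0, 5, 1], [0, 0, 5]] with A = PJP^{-1}, so e^{tA} = P e^{tJ} P^{-1}.

For a Jordan block J_k(λ), e^{tJ_k(λ)} = e^{λt} · (I + tN + t^2 N^2/2! + ... + t^{k-1} N^{k-1}/(k-1)!) where N is the nilpotent superdiagonal part.

Assembling the blocks and conjugating back gives the entries of e^{tA} as shown above.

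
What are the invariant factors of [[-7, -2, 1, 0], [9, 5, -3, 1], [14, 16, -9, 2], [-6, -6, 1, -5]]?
The Jordan structure of A has elementary divisors (x + 5)^2, (x + 3)^2. Arranging the block sizes at each eigenvalue in decreasing order and taking row products gives the invariant factors.

Invariant factors (smallest first, each dividing the next): (x + 3)^2(x + 5)^2.

Check: the last factor (x + 3)^2(x + 5)^2 is the minimal polynomial, and the product (x + 3)^2(x + 5)^2 is the characteristic polynomial.

(x + 3)^2(x + 5)^2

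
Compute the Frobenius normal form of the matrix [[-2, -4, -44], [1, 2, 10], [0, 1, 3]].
The invariant factors of A (the non-unit diagonal entries of the Smith normal form of xI - A over ℚ[x]) are (x - 4)(x - 2)(x + 3), each dividing the next. The characteristic polynomial is their product, (x - 4)(x - 2)(x + 3).

The rational canonical form is the block-diagonal matrix of companion matrices C(f_i):
R = [[0, 0, -24], [1, 0, 10], [0, 1, 3]].

R = [[0, 0, -24], [1, 0, 10], [0, 1, 3]]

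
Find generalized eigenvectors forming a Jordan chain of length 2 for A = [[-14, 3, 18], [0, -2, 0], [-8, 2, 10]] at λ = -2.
v_1 = [[3, 1, 2]]^T, v_2 = [[3, 0, 2]]^T

We seek v_1 ∈ ker((A + 2I)^2) \ ker(A + 2I), then set v_{i+1} = (A + 2I) v_i.

One such chain is v_1 = [[3, 1, 2]]^T, v_2 = [[3, 0, 2]]^T. Check: (A + 2I) v_2 = [[0, 0, 0]]^T = 0.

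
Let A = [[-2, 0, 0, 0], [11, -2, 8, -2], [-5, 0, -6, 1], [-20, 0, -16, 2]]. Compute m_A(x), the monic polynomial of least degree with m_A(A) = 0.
The characteristic polynomial factors as (x + 2)^4. The minimal polynomial is ∏(x - λ)^{k_λ} where k_λ is the size of the largest Jordan block at λ.

For λ = -2: rank(A + 2I) = 2, and the largest Jordan block has size 2 (the smallest k with rank((A + 2I)^k) = rank((A + 2I)^(k+1))).

So m_A(x) = (x + 2)^2.

m_A(x) = (x + 2)^2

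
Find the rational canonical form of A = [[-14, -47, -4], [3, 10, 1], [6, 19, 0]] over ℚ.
R = [[0, 0, -4], [1, 0, -6], [0, 1, -4]]

The invariant factors of A (the non-unit diagonal entries of the Smith normal form of xI - A over ℚ[x]) are (x + 2)(x^2 + 2x + 2), each dividing the next. The characteristic polynomial is their product, (x + 2)(x^2 + 2x + 2).

The rational canonical form is the block-diagonal matrix of companion matrices C(f_i):
R = [[0, 0, -4], [1, 0, -6], [0, 1, -4]].

Note the characteristic polynomial does not split into linear factors over ℚ, so A has no Jordan form over ℚ; the rational canonical form exists over any field.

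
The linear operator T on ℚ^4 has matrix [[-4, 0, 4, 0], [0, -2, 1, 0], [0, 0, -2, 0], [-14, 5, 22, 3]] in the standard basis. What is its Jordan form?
The characteristic polynomial is det(xI - A) = (x - 3)(x + 2)^2(x + 4), so the eigenvalues are -4 (algebraic multiplicity 1), -2 (algebraic multiplicity 2), 3 (algebraic multiplicity 1).

For λ = -4: algebraic multiplicity 1 gives one 1×1 block.

For λ = -2: rank(A + 2I) = 3, rank((A + 2I)^2) = 2. The eigenspace has dimension 4 - 3 = 1, so there is 1 Jordan block; the rank sequence gives block sizes [2].

For λ = 3: algebraic multiplicity 1 gives one 1×1 block.

Assembling the blocks gives the Jordan form J above.

J = [[-4, 0, 0, 0], [0, -2, 1, 0], [0, 0, -2, 0], [0, 0, 0, 3]]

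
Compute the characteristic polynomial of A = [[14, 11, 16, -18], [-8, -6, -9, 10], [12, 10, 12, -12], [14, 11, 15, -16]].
xI - A = [[x - 14, -11, -16, 18], [8, x + 6, 9, -10], [-12, -10, x - 12, 12], [-14, -11, -15, x + 16]].

Expanding det(xI - A) along the first row:
det(xI - A) = + (x - 14)·det([[x + 6, 9, -10], [-10, x - 12, 12], [-11, -15, x + 16]]) - (-11)·det([[8, 9, -10], [-12, x - 12, 12], [-14, -15, x + 16]]) + (-16)·det([[8, x + 6, -10], [-12, -10, 12], [-14, -11, x + 16]]) - (18)·det([[8, x + 6, 9], [-12, -10, x - 12], [-14, -11, -15]]).

Evaluating gives χ_A(x) = x^4 - 4x^3 = x^3(x - 4).

χ_A(x) = x^3(x - 4)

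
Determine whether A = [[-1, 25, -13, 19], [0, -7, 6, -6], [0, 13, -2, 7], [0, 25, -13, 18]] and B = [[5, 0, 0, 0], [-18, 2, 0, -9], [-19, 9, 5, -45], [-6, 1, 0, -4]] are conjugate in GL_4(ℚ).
No.

Both have characteristic polynomial (x - 5)^2(x + 1)^2, but the minimal polynomial of A is (x - 5)^2(x + 1) while the minimal polynomial of B is (x - 5)^2(x + 1)^2. The minimal polynomial is a similarity invariant, so A and B are not similar.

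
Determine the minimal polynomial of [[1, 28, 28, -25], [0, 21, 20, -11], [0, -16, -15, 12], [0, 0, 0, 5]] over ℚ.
The characteristic polynomial factors as (x - 5)^2(x - 1)^2. The minimal polynomial is ∏(x - λ)^{k_λ} where k_λ is the size of the largest Jordan block at λ.

For λ = 1: rank(A - I) = 2, and the largest Jordan block has size 1 (the smallest k with rank((A - I)^k) = rank((A - I)^(k+1))).
For λ = 5: rank(A - 5I) = 3, and the largest Jordan block has size 2 (the smallest k with rank((A - 5I)^k) = rank((A - 5I)^(k+1))).

So m_A(x) = (x - 5)^2(x - 1).

m_A(x) = (x - 5)^2(x - 1)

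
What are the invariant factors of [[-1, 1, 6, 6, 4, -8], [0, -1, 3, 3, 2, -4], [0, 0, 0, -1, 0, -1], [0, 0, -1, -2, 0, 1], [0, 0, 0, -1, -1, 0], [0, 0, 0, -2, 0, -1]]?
The Jordan structure of A has elementary divisors (x + 1)^3, (x + 1)^3. Arranging the block sizes at each eigenvalue in decreasing order and taking row products gives the invariant factors.

Invariant factors (smallest first, each dividing the next): (x + 1)^3, (x + 1)^3.

Check: the last factor (x + 1)^3 is the minimal polynomial, and the product (x + 1)^6 is the characteristic polynomial.

(x + 1)^3, (x + 1)^3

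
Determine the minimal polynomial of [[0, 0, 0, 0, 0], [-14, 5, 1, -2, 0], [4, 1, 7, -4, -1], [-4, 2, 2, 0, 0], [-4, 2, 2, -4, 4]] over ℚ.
m_A(x) = x(x - 4)^3

The characteristic polynomial factors as x(x - 4)^4. The minimal polynomial is ∏(x - λ)^{k_λ} where k_λ is the size of the largest Jordan block at λ.

For λ = 0: rank(A) = 4, and the largest Jordan block has size 1 (the smallest k with rank(A^k) = rank(A^(k+1))).
For λ = 4: rank(A - 4I) = 3, and the largest Jordan block has size 3 (the smallest k with rank((A - 4I)^k) = rank((A - 4I)^(k+1))).

So m_A(x) = x(x - 4)^3.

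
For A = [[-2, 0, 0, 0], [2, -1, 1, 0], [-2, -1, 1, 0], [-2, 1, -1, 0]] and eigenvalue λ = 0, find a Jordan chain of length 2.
v_1 = [[0, 0, 1, 0]]^T, v_2 = [[0, 1, 1, -1]]^T

We seek v_1 ∈ ker(A^2) \ ker(A), then set v_{i+1} = A v_i.

One such chain is v_1 = [[0, 0, 1, 0]]^T, v_2 = [[0, 1, 1, -1]]^T. Check: A v_2 = [[0, 0, 0, 0]]^T = 0.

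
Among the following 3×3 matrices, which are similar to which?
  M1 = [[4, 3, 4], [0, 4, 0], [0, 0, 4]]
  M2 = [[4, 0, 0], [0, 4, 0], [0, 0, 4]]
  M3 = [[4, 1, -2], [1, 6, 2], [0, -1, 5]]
3 classes: {M1}, {M2}, {M3}

Characteristic polynomials: χ_{M1} = (x - 4)^3, χ_{M2} = (x - 4)^3, χ_{M3} = (x - 5)^3.

{M1}: invariant factors x - 4, (x - 4)^2.

{M2}: invariant factors x - 4, x - 4, x - 4.

{M3}: invariant factors (x - 5)^3.

Matrices are similar if and only if their invariant-factor lists agree; the partition into similarity classes is {M1}, {M2}, {M3}.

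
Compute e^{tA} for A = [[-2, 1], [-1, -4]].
e^{tA} = [[(t + 1)*e^{-3*t}, t*e^{-3*t}], [-t*e^{-3*t}, (1 - t)*e^{-3*t}]]

A has Jordan form J = [[-3, 1], [0, -3]] with A = PJP^{-1}, so e^{tA} = P e^{tJ} P^{-1}.

For a Jordan block J_k(λ), e^{tJ_k(λ)} = e^{λt} · (I + tN + t^2 N^2/2! + ... + t^{k-1} N^{k-1}/(k-1)!) where N is the nilpotent superdiagonal part.

Assembling the blocks and conjugating back gives the entries of e^{tA} as shown above.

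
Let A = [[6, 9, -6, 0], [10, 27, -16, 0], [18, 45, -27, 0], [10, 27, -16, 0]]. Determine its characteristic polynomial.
χ_A(x) = x^2(x - 3)^2

xI - A = [[x - 6, -9, 6, 0], [-10, x - 27, 16, 0], [-18, -45, x + 27, 0], [-10, -27, 16, x]].

Expanding det(xI - A) along the first row:
det(xI - A) = + (x - 6)·det([[x - 27, 16, 0], [-45, x + 27, 0], [-27, 16, x]]) - (-9)·det([[-10, 16, 0], [-18, x + 27, 0], [-10, 16, x]]) + (6)·det([[-10, x - 27, 0], [-18, -45, 0], [-10, -27, x]]) - (0)·det([[-10, x - 27, 16], [-18, -45, x + 27], [-10, -27, 16]]).

Evaluating gives χ_A(x) = x^4 - 6x^3 + 9x^2 = x^2(x - 3)^2.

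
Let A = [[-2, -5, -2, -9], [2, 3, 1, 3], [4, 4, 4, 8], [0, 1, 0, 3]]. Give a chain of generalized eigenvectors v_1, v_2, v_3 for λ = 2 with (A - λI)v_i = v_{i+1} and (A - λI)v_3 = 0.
We seek v_1 ∈ ker((A - 2I)^3) \ ker((A - 2I)^2), then set v_{i+1} = (A - 2I) v_i.

One such chain is v_1 = [[1, 1, 1, -1]]^T, v_2 = [[-2, 1, 2, 0]]^T, v_3 = [[-1, -1, 0, 1]]^T. Check: (A - 2I) v_3 = [[0, 0, 0, 0]]^T = 0.

v_1 = [[1, 1, 1, -1]]^T, v_2 = [[-2, 1, 2, 0]]^T, v_3 = [[-1, -1, 0, 1]]^T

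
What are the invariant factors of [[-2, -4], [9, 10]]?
The Jordan structure of A has elementary divisors (x - 4)^2. Arranging the block sizes at each eigenvalue in decreasing order and taking row products gives the invariant factors.

Invariant factors (smallest first, each dividing the next): (x - 4)^2.

Check: the last factor (x - 4)^2 is the minimal polynomial, and the product (x - 4)^2 is the characteristic polynomial.

(x - 4)^2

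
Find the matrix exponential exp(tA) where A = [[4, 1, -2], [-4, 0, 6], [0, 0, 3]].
A has Jordan form J = [[2, 1, 0], [0, 2, 0], [0, 0, 3]] with A = PJP^{-1}, so e^{tA} = P e^{tJ} P^{-1}.

For a Jordan block J_k(λ), e^{tJ_k(λ)} = e^{λt} · (I + tN + t^2 N^2/2! + ... + t^{k-1} N^{k-1}/(k-1)!) where N is the nilpotent superdiagonal part.

Assembling the blocks and conjugating back gives the entries of e^{tA} as shown above.

e^{tA} = [[(2*t + 1)*e^{2*t}, t*e^{2*t}, -2*t*e^{2*t}], [-4*t*e^{2*t}, (1 - 2*t)*e^{2*t}, 2*(2*t + e^{t} - 1)*e^{2*t}], [0, 0, e^{3*t}]]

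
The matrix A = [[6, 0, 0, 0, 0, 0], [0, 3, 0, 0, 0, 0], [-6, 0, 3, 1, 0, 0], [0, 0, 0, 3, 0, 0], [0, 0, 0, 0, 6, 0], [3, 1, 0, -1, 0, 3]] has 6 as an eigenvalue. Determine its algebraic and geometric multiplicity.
algebraic multiplicity 2, geometric multiplicity 2

The characteristic polynomial is (x - 6)^2(x - 3)^4, so the factor x - 6 appears with exponent 2: the algebraic multiplicity is 2.

rank(A - 6I) = 4, so the eigenspace has dimension 6 - 4 = 2: the geometric multiplicity is 2.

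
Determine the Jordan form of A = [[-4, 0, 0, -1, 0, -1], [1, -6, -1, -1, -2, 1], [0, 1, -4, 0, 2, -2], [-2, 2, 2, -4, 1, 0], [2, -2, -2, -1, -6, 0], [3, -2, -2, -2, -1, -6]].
The characteristic polynomial is det(xI - A) = (x + 5)^6, so the eigenvalues are -5 (algebraic multiplicity 6).

For λ = -5: rank(A + 5I) = 3, rank((A + 5I)^2) = 1, rank((A + 5I)^3) = 0. The eigenspace has dimension 6 - 3 = 3, so there are 3 Jordan blocks; the rank sequence gives block sizes [3, 2, 1].

Assembling the blocks gives the Jordan form J above.

J = [[-5, 1, 0, 0, 0, 0], [0, -5, 1, 0, 0, 0], [0, 0, -5, 0, 0, 0], [0, 0, 0, -5, 1, 0], [0, 0, 0, 0, -5, 0], [0, 0, 0, 0, 0, -5]]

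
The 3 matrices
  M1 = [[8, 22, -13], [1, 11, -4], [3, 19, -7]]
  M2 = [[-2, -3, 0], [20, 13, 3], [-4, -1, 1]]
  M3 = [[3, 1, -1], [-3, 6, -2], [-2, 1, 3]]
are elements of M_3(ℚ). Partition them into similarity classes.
Characteristic polynomials: χ_{M1} = (x - 4)^3, χ_{M2} = (x - 4)^3, χ_{M3} = (x - 4)^3.

{M1, M2, M3}: invariant factors (x - 4)^3.

Matrices are similar if and only if their invariant-factor lists agree; the partition into similarity classes is {M1, M2, M3}.

1 class: {M1, M2, M3}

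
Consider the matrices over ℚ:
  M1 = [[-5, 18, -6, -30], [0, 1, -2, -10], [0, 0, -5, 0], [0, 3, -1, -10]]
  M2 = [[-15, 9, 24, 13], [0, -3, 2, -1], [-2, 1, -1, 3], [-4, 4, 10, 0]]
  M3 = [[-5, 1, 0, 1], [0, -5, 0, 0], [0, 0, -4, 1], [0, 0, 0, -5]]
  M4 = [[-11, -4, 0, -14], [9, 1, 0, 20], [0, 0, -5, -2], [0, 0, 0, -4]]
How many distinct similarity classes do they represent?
2 classes: {M1}, {M2, M3, M4}

Characteristic polynomials: χ_{M1} = (x + 4)(x + 5)^3, χ_{M2} = (x + 4)(x + 5)^3, χ_{M3} = (x + 4)(x + 5)^3, χ_{M4} = (x + 4)(x + 5)^3.

{M1}: invariant factors x + 5, x + 5, (x + 4)(x + 5).

{M2, M3, M4}: invariant factors x + 5, (x + 4)(x + 5)^2.

Matrices are similar if and only if their invariant-factor lists agree; the partition into similarity classes is {M1}, {M2, M3, M4}.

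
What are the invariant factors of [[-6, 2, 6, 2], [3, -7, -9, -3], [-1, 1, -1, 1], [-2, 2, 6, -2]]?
x + 4, x + 4, (x + 4)^2

The Jordan structure of A has elementary divisors (x + 4)^2, (x + 4), (x + 4). Arranging the block sizes at each eigenvalue in decreasing order and taking row products gives the invariant factors.

Invariant factors (smallest first, each dividing the next): x + 4, x + 4, (x + 4)^2.

Check: the last factor (x + 4)^2 is the minimal polynomial, and the product (x + 4)^4 is the characteristic polynomial.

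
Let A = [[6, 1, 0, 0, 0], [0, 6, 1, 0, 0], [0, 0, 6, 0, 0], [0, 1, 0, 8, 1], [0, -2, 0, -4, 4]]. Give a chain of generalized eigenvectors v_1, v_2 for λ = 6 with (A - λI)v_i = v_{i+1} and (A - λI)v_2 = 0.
v_1 = [[0, 0, 0, 2, -3]]^T, v_2 = [[0, 0, 0, 1, -2]]^T

We seek v_1 ∈ ker((A - 6I)^2) \ ker(A - 6I), then set v_{i+1} = (A - 6I) v_i.

One such chain is v_1 = [[0, 0, 0, 2, -3]]^T, v_2 = [[0, 0, 0, 1, -2]]^T. Check: (A - 6I) v_2 = [[0, 0, 0, 0, 0]]^T = 0.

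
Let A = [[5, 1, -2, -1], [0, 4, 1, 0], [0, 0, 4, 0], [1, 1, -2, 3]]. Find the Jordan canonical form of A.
J = [[4, 1, 0, 0], [0, 4, 1, 0], [0, 0, 4, 0], [0, 0, 0, 4]]

The characteristic polynomial is det(xI - A) = (x - 4)^4, so the eigenvalues are 4 (algebraic multiplicity 4).

For λ = 4: rank(A - 4I) = 2, rank((A - 4I)^2) = 1, rank((A - 4I)^3) = 0. The eigenspace has dimension 4 - 2 = 2, so there are 2 Jordan blocks; the rank sequence gives block sizes [3, 1].

Assembling the blocks gives the Jordan form J above.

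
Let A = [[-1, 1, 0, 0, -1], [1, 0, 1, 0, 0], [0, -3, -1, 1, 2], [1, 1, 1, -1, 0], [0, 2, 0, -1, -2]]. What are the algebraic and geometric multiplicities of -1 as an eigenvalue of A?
The characteristic polynomial is (x + 1)^5, so the factor x + 1 appears with exponent 5: the algebraic multiplicity is 5.

rank(A + I) = 3, so the eigenspace has dimension 5 - 3 = 2: the geometric multiplicity is 2.

Since 2 < 5, A is not diagonalizable.

algebraic multiplicity 5, geometric multiplicity 2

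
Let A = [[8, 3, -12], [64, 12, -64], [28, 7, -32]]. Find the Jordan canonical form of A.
J = [[-4, 1, 0], [0, -4, 0], [0, 0, -4]]

The characteristic polynomial is det(xI - A) = (x + 4)^3, so the eigenvalues are -4 (algebraic multiplicity 3).

For λ = -4: rank(A + 4I) = 1, rank((A + 4I)^2) = 0. The eigenspace has dimension 3 - 1 = 2, so there are 2 Jordan blocks; the rank sequence gives block sizes [2, 1].

Assembling the blocks gives the Jordan form J above.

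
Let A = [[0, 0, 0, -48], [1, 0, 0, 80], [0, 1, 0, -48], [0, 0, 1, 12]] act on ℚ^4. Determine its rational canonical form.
R = [[0, 0, 0, -48], [1, 0, 0, 80], [0, 1, 0, -48], [0, 0, 1, 12]]

The invariant factors of A (the non-unit diagonal entries of the Smith normal form of xI - A over ℚ[x]) are (x - 6)(x - 2)^3, each dividing the next. The characteristic polynomial is their product, (x - 6)(x - 2)^3.

The rational canonical form is the block-diagonal matrix of companion matrices C(f_i):
R = [[0, 0, 0, -48], [1, 0, 0, 80], [0, 1, 0, -48], [0, 0, 1, 12]].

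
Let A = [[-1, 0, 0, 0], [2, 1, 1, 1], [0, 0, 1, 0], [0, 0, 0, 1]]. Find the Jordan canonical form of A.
J = [[-1, 0, 0, 0], [0, 1, 1, 0], [0, 0, 1, 0], [0, 0, 0, 1]]

The characteristic polynomial is det(xI - A) = (x - 1)^3(x + 1), so the eigenvalues are -1 (algebraic multiplicity 1), 1 (algebraic multiplicity 3).

For λ = -1: algebraic multiplicity 1 gives one 1×1 block.

For λ = 1: rank(A - I) = 2, rank((A - I)^2) = 1. The eigenspace has dimension 4 - 2 = 2, so there are 2 Jordan blocks; the rank sequence gives block sizes [2, 1].

Assembling the blocks gives the Jordan form J above.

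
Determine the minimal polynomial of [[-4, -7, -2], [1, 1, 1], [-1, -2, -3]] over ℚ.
The characteristic polynomial factors as (x + 2)^3. The minimal polynomial is ∏(x - λ)^{k_λ} where k_λ is the size of the largest Jordan block at λ.

For λ = -2: rank(A + 2I) = 2, and the largest Jordan block has size 3 (the smallest k with rank((A + 2I)^k) = rank((A + 2I)^(k+1))).

So m_A(x) = (x + 2)^3.

m_A(x) = (x + 2)^3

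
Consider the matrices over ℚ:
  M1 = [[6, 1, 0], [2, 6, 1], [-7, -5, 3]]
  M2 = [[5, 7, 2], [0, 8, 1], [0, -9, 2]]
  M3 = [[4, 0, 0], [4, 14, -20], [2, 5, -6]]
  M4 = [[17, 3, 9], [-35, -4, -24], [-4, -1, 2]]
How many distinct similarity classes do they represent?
Characteristic polynomials: χ_{M1} = (x - 5)^3, χ_{M2} = (x - 5)^3, χ_{M3} = (x - 4)^3, χ_{M4} = (x - 5)^3.

{M1, M2, M4}: invariant factors (x - 5)^3.

{M3}: invariant factors x - 4, (x - 4)^2.

Matrices are similar if and only if their invariant-factor lists agree; the partition into similarity classes is {M1, M2, M4}, {M3}.

2 classes: {M1, M2, M4}, {M3}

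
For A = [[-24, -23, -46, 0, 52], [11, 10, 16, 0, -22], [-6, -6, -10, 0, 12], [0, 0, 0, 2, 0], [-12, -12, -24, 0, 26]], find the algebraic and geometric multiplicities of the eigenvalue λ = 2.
The characteristic polynomial is (x - 2)^3(x + 1)^2, so the factor x - 2 appears with exponent 3: the algebraic multiplicity is 3.

rank(A - 2I) = 2, so the eigenspace has dimension 5 - 2 = 3: the geometric multiplicity is 3.

algebraic multiplicity 3, geometric multiplicity 3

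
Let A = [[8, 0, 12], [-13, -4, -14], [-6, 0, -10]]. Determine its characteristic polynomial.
χ_A(x) = (x - 2)(x + 4)^2

xI - A = [[x - 8, 0, -12], [13, x + 4, 14], [6, 0, x + 10]].

Expanding det(xI - A) along the first row:
det(xI - A) = + (x - 8)·det([[x + 4, 14], [0, x + 10]]) - (0)·det([[13, 14], [6, x + 10]]) + (-12)·det([[13, x + 4], [6, 0]]).

Evaluating gives χ_A(x) = x^3 + 6x^2 - 32 = (x - 2)(x + 4)^2.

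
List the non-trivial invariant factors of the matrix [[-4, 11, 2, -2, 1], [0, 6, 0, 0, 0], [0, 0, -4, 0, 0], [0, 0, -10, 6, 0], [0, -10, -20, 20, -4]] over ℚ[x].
The Jordan structure of A has elementary divisors (x + 4)^2, (x + 4), (x - 6), (x - 6). Arranging the block sizes at each eigenvalue in decreasing order and taking row products gives the invariant factors.

Invariant factors (smallest first, each dividing the next): (x - 6)(x + 4), (x - 6)(x + 4)^2.

Check: the last factor (x - 6)(x + 4)^2 is the minimal polynomial, and the product (x - 6)^2(x + 4)^3 is the characteristic polynomial.

(x - 6)(x + 4), (x - 6)(x + 4)^2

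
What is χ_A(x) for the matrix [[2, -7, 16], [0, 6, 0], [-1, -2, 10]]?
xI - A = [[x - 2, 7, -16], [0, x - 6, 0], [1, 2, x - 10]].

Expanding det(xI - A) along the first row:
det(xI - A) = + (x - 2)·det([[x - 6, 0], [2, x - 10]]) - (7)·det([[0, 0], [1, x - 10]]) + (-16)·det([[0, x - 6], [1, 2]]).

Evaluating gives χ_A(x) = x^3 - 18x^2 + 108x - 216 = (x - 6)^3.

χ_A(x) = (x - 6)^3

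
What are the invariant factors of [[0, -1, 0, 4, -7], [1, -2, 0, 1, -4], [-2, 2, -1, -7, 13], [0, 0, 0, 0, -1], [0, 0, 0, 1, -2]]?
The Jordan structure of A has elementary divisors (x + 1)^2, (x + 1)^2, (x + 1). Arranging the block sizes at each eigenvalue in decreasing order and taking row products gives the invariant factors.

Invariant factors (smallest first, each dividing the next): x + 1, (x + 1)^2, (x + 1)^2.

Check: the last factor (x + 1)^2 is the minimal polynomial, and the product (x + 1)^5 is the characteristic polynomial.

x + 1, (x + 1)^2, (x + 1)^2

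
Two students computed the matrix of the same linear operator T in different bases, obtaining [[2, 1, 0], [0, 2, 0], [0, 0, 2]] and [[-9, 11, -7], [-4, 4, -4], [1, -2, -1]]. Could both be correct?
No.

trace(A) = 6 but trace(B) = -6. The trace is a similarity invariant, so A and B are not similar.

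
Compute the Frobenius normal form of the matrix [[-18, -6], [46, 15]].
The invariant factors of A (the non-unit diagonal entries of the Smith normal form of xI - A over ℚ[x]) are x^2 + 3x + 6, each dividing the next. The characteristic polynomial is their product, x^2 + 3x + 6.

The rational canonical form is the block-diagonal matrix of companion matrices C(f_i):
R = [[0, -6], [1, -3]].

Note the characteristic polynomial does not split into linear factors over ℚ, so A has no Jordan form over ℚ; the rational canonical form exists over any field.

R = [[0, -6], [1, -3]]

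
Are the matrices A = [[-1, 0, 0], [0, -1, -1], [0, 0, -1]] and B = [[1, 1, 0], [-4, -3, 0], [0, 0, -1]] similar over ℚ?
Two matrices over a field are similar if and only if they have the same invariant factors.

Both A and B have characteristic polynomial (x + 1)^3 and minimal polynomial (x + 1)^2. Computing further, both have invariant factors x + 1, (x + 1)^2. Hence A and B are similar.

Yes.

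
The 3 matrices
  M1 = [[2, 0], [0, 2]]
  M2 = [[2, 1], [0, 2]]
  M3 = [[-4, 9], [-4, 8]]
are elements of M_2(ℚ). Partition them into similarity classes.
Characteristic polynomials: χ_{M1} = (x - 2)^2, χ_{M2} = (x - 2)^2, χ_{M3} = (x - 2)^2.

{M1}: invariant factors x - 2, x - 2.

{M2, M3}: invariant factors (x - 2)^2.

Matrices are similar if and only if their invariant-factor lists agree; the partition into similarity classes is {M1}, {M2, M3}.

2 classes: {M1}, {M2, M3}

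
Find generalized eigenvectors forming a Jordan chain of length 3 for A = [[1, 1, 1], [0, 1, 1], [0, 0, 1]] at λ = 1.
We seek v_1 ∈ ker((A - I)^3) \ ker((A - I)^2), then set v_{i+1} = (A - I) v_i.

One such chain is v_1 = [[2, 0, 1]]^T, v_2 = [[1, 1, 0]]^T, v_3 = [[1, 0, 0]]^T. Check: (A - I) v_3 = [[0, 0, 0]]^T = 0.

v_1 = [[2, 0, 1]]^T, v_2 = [[1, 1, 0]]^T, v_3 = [[1, 0, 0]]^T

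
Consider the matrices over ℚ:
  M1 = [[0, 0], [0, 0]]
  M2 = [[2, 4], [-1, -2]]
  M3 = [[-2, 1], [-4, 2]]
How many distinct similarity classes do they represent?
2 classes: {M1}, {M2, M3}

Characteristic polynomials: χ_{M1} = x^2, χ_{M2} = x^2, χ_{M3} = x^2.

{M1}: invariant factors x, x.

{M2, M3}: invariant factors x^2.

Matrices are similar if and only if their invariant-factor lists agree; the partition into similarity classes is {M1}, {M2, M3}.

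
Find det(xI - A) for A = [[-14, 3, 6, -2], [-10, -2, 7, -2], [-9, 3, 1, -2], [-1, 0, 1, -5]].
xI - A = [[x + 14, -3, -6, 2], [10, x + 2, -7, 2], [9, -3, x - 1, 2], [1, 0, -1, x + 5]].

Expanding det(xI - A) along the first row:
det(xI - A) = + (x + 14)·det([[x + 2, -7, 2], [-3, x - 1, 2], [0, -1, x + 5]]) - (-3)·det([[10, -7, 2], [9, x - 1, 2], [1, -1, x + 5]]) + (-6)·det([[10, x + 2, 2], [9, -3, 2], [1, 0, x + 5]]) - (2)·det([[10, x + 2, -7], [9, -3, x - 1], [1, 0, -1]]).

Evaluating gives χ_A(x) = x^4 + 20x^3 + 150x^2 + 500x + 625 = (x + 5)^4.

χ_A(x) = (x + 5)^4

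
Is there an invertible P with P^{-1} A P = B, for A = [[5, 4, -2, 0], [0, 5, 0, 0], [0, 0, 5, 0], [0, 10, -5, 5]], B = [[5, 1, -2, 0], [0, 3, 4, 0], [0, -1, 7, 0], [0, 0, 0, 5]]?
Yes.

Two matrices over a field are similar if and only if they have the same invariant factors.

Both A and B have characteristic polynomial (x - 5)^4 and minimal polynomial (x - 5)^2. Computing further, both have invariant factors x - 5, x - 5, (x - 5)^2. Hence A and B are similar.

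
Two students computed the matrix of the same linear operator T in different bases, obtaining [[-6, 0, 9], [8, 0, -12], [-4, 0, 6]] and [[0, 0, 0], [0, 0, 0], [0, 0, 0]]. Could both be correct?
Both have characteristic polynomial x^3, but the minimal polynomial of A is x^2 while the minimal polynomial of B is x. The minimal polynomial is a similarity invariant, so A and B are not similar.

No.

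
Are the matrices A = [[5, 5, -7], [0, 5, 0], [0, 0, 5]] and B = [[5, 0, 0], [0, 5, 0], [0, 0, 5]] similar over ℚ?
Both have characteristic polynomial (x - 5)^3, but the minimal polynomial of A is (x - 5)^2 while the minimal polynomial of B is x - 5. The minimal polynomial is a similarity invariant, so A and B are not similar.

No.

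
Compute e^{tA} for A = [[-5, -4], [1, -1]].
A has Jordan form J = [[-3, 1], [0, -3]] with A = PJP^{-1}, so e^{tA} = P e^{tJ} P^{-1}.

For a Jordan block J_k(λ), e^{tJ_k(λ)} = e^{λt} · (I + tN + t^2 N^2/2! + ... + t^{k-1} N^{k-1}/(k-1)!) where N is the nilpotent superdiagonal part.

Assembling the blocks and conjugating back gives the entries of e^{tA} as shown above.

e^{tA} = [[(1 - 2*t)*e^{-3*t}, -4*t*e^{-3*t}], [t*e^{-3*t}, (2*t + 1)*e^{-3*t}]]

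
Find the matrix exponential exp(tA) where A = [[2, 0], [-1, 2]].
e^{tA} = [[e^{2*t}, 0], [-t*e^{2*t}, e^{2*t}]]

A has Jordan form J = [[2, 1], [0, 2]] with A = PJP^{-1}, so e^{tA} = P e^{tJ} P^{-1}.

For a Jordan block J_k(λ), e^{tJ_k(λ)} = e^{λt} · (I + tN + t^2 N^2/2! + ... + t^{k-1} N^{k-1}/(k-1)!) where N is the nilpotent superdiagonal part.

Assembling the blocks and conjugating back gives the entries of e^{tA} as shown above.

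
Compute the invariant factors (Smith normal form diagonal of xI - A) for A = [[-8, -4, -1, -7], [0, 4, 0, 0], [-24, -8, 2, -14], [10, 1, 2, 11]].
The Jordan structure of A has elementary divisors (x + 3), (x - 4)^2, (x - 4). Arranging the block sizes at each eigenvalue in decreasing order and taking row products gives the invariant factors.

Invariant factors (smallest first, each dividing the next): x - 4, (x - 4)^2(x + 3).

Check: the last factor (x - 4)^2(x + 3) is the minimal polynomial, and the product (x - 4)^3(x + 3) is the characteristic polynomial.

x - 4, (x - 4)^2(x + 3)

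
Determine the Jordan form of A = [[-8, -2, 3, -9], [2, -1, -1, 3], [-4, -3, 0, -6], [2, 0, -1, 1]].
The characteristic polynomial is det(xI - A) = (x + 2)^4, so the eigenvalues are -2 (algebraic multiplicity 4).

For λ = -2: rank(A + 2I) = 2, rank((A + 2I)^2) = 1, rank((A + 2I)^3) = 0. The eigenspace has dimension 4 - 2 = 2, so there are 2 Jordan blocks; the rank sequence gives block sizes [3, 1].

Assembling the blocks gives the Jordan form J above.

J = [[-2, 1, 0, 0], [0, -2, 1, 0], [0, 0, -2, 0], [0, 0, 0, -2]]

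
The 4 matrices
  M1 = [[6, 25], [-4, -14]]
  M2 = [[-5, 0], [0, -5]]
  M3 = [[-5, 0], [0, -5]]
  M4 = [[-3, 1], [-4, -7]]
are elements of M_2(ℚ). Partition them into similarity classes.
3 classes: {M1}, {M2, M3}, {M4}

Characteristic polynomials: χ_{M1} = (x + 4)^2, χ_{M2} = (x + 5)^2, χ_{M3} = (x + 5)^2, χ_{M4} = (x + 5)^2.

{M1}: invariant factors (x + 4)^2.

{M2, M3}: invariant factors x + 5, x + 5.

{M4}: invariant factors (x + 5)^2.

Matrices are similar if and only if their invariant-factor lists agree; the partition into similarity classes is {M1}, {M2, M3}, {M4}.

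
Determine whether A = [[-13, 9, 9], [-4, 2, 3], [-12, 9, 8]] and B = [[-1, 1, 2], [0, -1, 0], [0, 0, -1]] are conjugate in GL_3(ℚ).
Two matrices over a field are similar if and only if they have the same invariant factors.

Both A and B have characteristic polynomial (x + 1)^3 and minimal polynomial (x + 1)^2. Computing further, both have invariant factors x + 1, (x + 1)^2. Hence A and B are similar.

Yes.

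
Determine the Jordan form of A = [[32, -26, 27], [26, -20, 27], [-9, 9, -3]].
The characteristic polynomial is det(xI - A) = (x - 6)^2(x + 3), so the eigenvalues are -3 (algebraic multiplicity 1), 6 (algebraic multiplicity 2).

For λ = -3: algebraic multiplicity 1 gives one 1×1 block.

For λ = 6: rank(A - 6I) = 2, rank((A - 6I)^2) = 1. The eigenspace has dimension 3 - 2 = 1, so there is 1 Jordan block; the rank sequence gives block sizes [2].

Assembling the blocks gives the Jordan form J above.

J = [[-3, 0, 0], [0, 6, 1], [0, 0, 6]]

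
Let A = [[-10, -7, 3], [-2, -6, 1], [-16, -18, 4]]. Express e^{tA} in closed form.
A has Jordan form J = [[-4, 1, 0], [0, -4, 1], [0, 0, -4]] with A = PJP^{-1}, so e^{tA} = P e^{tJ} P^{-1}.

For a Jordan block J_k(λ), e^{tJ_k(λ)} = e^{λt} · (I + tN + t^2 N^2/2! + ... + t^{k-1} N^{k-1}/(k-1)!) where N is the nilpotent superdiagonal part.

Assembling the blocks and conjugating back gives the entries of e^{tA} as shown above.

e^{tA} = [[(t^2 - 6*t + 1)*e^{-4*t}, t*(t - 7)*e^{-4*t}, t*(6 - t)*e^{-4*t}/2], [-2*t*e^{-4*t}, (1 - 2*t)*e^{-4*t}, t*e^{-4*t}], [2*t*(t - 8)*e^{-4*t}, 2*t*(t - 9)*e^{-4*t}, (-t^2 + 8*t + 1)*e^{-4*t}]]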